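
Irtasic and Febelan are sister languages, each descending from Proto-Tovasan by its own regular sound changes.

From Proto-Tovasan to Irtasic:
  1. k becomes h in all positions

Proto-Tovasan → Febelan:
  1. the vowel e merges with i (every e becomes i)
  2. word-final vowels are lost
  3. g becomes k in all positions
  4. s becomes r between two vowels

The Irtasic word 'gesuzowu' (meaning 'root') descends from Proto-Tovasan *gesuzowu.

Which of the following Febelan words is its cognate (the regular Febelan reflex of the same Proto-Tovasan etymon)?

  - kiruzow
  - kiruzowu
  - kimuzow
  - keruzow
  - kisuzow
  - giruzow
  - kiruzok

Febelan: *gesuzowu > gisuzowu > gisuzow > kisuzow > kiruzow  (by vowel merger, apocope, unconditioned shift, rhotacism)

kiruzow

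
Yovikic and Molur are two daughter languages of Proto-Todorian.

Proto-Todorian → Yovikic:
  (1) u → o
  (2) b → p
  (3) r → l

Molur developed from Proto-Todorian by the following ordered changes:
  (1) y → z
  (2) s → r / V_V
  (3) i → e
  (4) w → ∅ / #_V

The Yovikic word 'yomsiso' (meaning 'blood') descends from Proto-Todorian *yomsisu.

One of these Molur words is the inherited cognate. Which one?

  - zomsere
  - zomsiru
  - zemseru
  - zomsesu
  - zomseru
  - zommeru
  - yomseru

Molur: start from *yomsisu.
  rule 1 (unconditioned shift): yomsisu → zomsisu
  rule 2 (rhotacism): zomsisu → zomsiru
  rule 3 (vowel merger): zomsiru → zomseru
  rule 4: no change — zomseru
  ⇒ Molur zomseru
Among the options, 'zomseru' alone shows every Molur change applied in order.

zomseru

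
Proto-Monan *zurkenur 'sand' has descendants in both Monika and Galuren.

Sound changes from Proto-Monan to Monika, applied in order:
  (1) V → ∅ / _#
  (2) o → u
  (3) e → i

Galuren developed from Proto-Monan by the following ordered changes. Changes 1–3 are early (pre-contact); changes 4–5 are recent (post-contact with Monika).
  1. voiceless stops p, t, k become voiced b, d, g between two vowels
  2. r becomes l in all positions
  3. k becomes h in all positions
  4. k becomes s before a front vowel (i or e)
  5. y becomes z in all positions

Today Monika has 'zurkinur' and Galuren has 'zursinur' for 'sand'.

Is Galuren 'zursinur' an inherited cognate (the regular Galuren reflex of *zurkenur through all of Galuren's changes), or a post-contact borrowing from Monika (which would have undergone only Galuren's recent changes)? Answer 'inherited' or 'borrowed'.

borrowed

If inherited, *zurkenur would pass through all of Galuren's changes:
Galuren: *zurkenur > zulkenul > zulhenul  (by unconditioned shift, unconditioned shift)
If borrowed from Monika 'zurkinur' after the early changes, it would undergo only the recent ones:
  rule 4 (palatalisation): zurkinur → zursinur
  rule 5 (unconditioned shift): no change (zursinur)
  ⇒ as a loan: zursinur
Galuren 'zursinur' matches the loan outcome 'zursinur', not the inherited 'zulhenul' — it skipped the early Galuren changes, so it was borrowed from Monika.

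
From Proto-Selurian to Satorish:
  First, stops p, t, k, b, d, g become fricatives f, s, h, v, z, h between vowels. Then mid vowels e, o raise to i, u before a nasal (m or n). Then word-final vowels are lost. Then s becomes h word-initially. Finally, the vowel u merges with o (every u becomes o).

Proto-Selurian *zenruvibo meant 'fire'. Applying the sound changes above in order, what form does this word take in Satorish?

Satorish: start from *zenruvibo.
  rule 1 (intervocalic lenition): zenruvibo → zenruvivo
  rule 2 (pre-nasal raising): zenruvivo → zinruvivo
  rule 3 (apocope): zinruvivo → zinruviv
  rule 4: no change — zinruviv
  rule 5 (vowel merger): zinruviv → zinroviv
  ⇒ Satorish zinroviv

zinroviv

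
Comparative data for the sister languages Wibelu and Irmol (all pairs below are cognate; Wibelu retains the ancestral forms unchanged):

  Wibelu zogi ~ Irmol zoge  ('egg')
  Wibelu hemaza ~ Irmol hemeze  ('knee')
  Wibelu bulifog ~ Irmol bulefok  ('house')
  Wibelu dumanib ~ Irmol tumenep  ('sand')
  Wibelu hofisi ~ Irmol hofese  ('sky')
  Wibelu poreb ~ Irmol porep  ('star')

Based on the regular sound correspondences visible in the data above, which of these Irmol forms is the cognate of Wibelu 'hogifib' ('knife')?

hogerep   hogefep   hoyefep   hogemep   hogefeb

bulifog ~ bulefok — Wibelu i corresponds to Irmol e after a consonant, before a labial obstruent.
dumanib ~ tumenep — Wibelu i corresponds to Irmol e after a consonant, before a labial obstruent.
dumanib ~ tumenep, poreb ~ porep — Wibelu b corresponds to Irmol p word-finally.
Applying these to Wibelu 'hogifib':
  hogifib → hogefib   (i→e after a consonant, before a labial obstruent)
  hogefib → hogefeb   (i→e after a consonant, before a labial obstruent)
  hogefeb → hogefep   (b→p word-finally)
So the Irmol cognate is 'hogefep'.

hogefep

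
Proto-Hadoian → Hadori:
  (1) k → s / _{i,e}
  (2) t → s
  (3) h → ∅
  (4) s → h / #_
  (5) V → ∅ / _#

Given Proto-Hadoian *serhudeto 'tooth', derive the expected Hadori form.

herudes

Hadori: start from *serhudeto.
  rule 1: no change — serhudeto
  rule 2 (unconditioned shift): serhudeto → serhudeso
  rule 3 (h-loss): serhudeso → serudeso
  rule 4 (debuccalisation): serudeso → herudeso
  rule 5 (apocope): herudeso → herudes
  ⇒ Hadori herudes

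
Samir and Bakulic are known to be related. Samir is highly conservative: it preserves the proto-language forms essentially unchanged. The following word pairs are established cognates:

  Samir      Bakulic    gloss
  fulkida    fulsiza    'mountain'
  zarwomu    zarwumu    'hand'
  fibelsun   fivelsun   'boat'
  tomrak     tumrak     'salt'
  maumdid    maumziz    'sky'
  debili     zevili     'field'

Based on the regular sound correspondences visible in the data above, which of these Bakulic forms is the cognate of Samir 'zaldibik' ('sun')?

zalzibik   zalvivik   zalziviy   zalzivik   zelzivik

zalzivik

maumdid ~ maumziz — Samir d corresponds to Bakulic z after a consonant, before a front vowel.
debili ~ zevili — Samir b corresponds to Bakulic v between vowels (before a front vowel).
Applying these to Samir 'zaldibik':
  zaldibik → zalzibik   (d→z after a consonant, before a front vowel)
  zalzibik → zalzivik   (b→v between vowels (before a front vowel))
So the Bakulic cognate is 'zalzivik'.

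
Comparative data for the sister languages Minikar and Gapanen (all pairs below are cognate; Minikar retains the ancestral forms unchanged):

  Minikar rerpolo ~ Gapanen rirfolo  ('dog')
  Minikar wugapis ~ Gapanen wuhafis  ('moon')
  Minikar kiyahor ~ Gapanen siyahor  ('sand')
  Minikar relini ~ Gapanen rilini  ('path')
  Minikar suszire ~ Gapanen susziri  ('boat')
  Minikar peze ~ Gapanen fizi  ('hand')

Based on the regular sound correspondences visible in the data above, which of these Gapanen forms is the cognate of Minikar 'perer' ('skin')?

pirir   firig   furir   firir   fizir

peze ~ fizi — Minikar p corresponds to Gapanen f word-initially before a front vowel.
rerpolo ~ rirfolo — Minikar e corresponds to Gapanen i after a consonant, before r.
Applying these to Minikar 'perer':
  perer → ferer   (p→f word-initially before a front vowel)
  ferer → firer   (e→i after a consonant, before r)
  firer → firir   (e→i after a consonant, before r)
So the Gapanen cognate is 'firir'.

firir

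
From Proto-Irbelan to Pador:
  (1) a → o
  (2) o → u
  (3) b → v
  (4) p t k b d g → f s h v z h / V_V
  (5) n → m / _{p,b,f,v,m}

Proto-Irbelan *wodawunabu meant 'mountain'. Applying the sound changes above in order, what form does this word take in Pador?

Pador: start from *wodawunabu.
  rule 1 (vowel merger): wodawunabu → wodowunobu
  rule 2 (vowel merger): wodowunobu → wuduwunubu
  rule 3 (unconditioned shift): wuduwunubu → wuduwunuvu
  rule 4 (intervocalic lenition): wuduwunuvu → wuzuwunuvu
  rule 5: no change — wuzuwunuvu
  ⇒ Pador wuzuwunuvu

wuzuwunuvu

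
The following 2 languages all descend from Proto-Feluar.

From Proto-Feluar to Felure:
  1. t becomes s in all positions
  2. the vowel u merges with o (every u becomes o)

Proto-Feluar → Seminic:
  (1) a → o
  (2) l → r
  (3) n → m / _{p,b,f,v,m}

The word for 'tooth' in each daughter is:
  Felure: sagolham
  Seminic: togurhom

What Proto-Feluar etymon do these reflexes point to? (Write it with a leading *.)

Position 2: Felure has a, Seminic has o. Felure preserves a here (none of its changes turn any other segment into a), so the proto-segment is *a.
Position 5: Felure has l, Seminic has r. Felure preserves l here (none of its changes turn any other segment into l), so the proto-segment is *l.
Position 1: Felure has s, Seminic has t. Seminic preserves t here (none of its changes turn any other segment into t), so the proto-segment is *t.
Verify the candidate proto-form against each daughter:
Felure: start from *tagulham.
  rule 1 (unconditioned shift): tagulham → sagulham
  rule 2 (vowel merger): sagulham → sagolham
  ⇒ Felure sagolham
Seminic: *tagulham > togulhom > togurhom  (by vowel merger, unconditioned shift)
*tagulham is the unique common source.

*tagulham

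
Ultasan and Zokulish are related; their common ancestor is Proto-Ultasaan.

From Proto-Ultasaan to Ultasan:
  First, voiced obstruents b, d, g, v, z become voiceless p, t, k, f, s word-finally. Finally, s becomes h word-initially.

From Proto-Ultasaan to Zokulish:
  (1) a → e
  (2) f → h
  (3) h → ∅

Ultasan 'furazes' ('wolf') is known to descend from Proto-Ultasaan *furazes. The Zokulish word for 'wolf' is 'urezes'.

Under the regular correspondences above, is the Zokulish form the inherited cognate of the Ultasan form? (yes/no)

yes

Derive the expected Zokulish reflex of *furazes:
Zokulish: *furazes
  furazes → furezes   [vowel merger]
  furezes → hurezes   [unconditioned shift]
  hurezes → urezes   [h-loss]
  giving Zokulish urezes.
Zokulish 'urezes' matches the regular reflex exactly, so the pair is cognate.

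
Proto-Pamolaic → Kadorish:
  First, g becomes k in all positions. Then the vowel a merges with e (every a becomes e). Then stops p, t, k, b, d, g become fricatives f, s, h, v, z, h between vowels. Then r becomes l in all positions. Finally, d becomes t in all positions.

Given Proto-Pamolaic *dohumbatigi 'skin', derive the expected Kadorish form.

Kadorish: *dohumbatigi
  dohumbatigi → dohumbatiki   [unconditioned shift]
  dohumbatiki → dohumbetiki   [vowel merger]
  dohumbetiki → dohumbesihi   [intervocalic lenition]
  dohumbesihi (rule 4 does not apply)
  dohumbesihi → tohumbesihi   [unconditioned shift]
  giving Kadorish tohumbesihi.

tohumbesihi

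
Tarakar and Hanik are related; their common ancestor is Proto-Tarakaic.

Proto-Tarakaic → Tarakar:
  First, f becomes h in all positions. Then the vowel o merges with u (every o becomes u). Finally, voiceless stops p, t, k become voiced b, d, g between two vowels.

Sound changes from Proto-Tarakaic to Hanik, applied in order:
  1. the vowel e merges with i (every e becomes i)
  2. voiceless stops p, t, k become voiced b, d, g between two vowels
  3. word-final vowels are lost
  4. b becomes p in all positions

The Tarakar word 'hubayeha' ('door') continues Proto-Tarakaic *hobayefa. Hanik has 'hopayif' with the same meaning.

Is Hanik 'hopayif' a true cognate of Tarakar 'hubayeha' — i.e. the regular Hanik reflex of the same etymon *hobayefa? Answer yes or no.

Derive the expected Hanik reflex of *hobayefa:
Hanik: *hobayefa
  hobayefa → hobayifa   [vowel merger]
  hobayifa (rule 2 does not apply)
  hobayifa → hobayif   [apocope]
  hobayif → hopayif   [unconditioned shift]
  giving Hanik hopayif.
Hanik 'hopayif' matches the regular reflex exactly, so the pair is cognate.

yes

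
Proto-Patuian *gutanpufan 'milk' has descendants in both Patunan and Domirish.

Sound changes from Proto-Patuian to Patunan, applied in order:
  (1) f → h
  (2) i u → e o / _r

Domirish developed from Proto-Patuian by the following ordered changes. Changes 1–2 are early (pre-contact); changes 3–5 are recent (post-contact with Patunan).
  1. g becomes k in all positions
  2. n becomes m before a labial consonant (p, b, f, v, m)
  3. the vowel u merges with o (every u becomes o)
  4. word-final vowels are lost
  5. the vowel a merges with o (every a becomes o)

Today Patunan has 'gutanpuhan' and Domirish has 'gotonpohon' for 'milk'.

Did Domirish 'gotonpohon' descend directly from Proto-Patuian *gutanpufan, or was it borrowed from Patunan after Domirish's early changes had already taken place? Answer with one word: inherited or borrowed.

If inherited, *gutanpufan would pass through all of Domirish's changes:
Domirish: start from *gutanpufan.
  rule 1 (unconditioned shift): gutanpufan → kutanpufan
  rule 2 (nasal place assimilation): kutanpufan → kutampufan
  rule 3 (vowel merger): kutampufan → kotampofan
  rule 4: no change — kotampofan
  rule 5 (vowel merger): kotampofan → kotompofon
  ⇒ Domirish kotompofon
If borrowed from Patunan 'gutanpuhan' after the early changes, it would undergo only the recent ones:
  rule 3 (vowel merger): gutanpuhan → gotanpohan
  rule 4 (apocope): no change (gotanpohan)
  rule 5 (vowel merger): gotanpohan → gotonpohon
  ⇒ as a loan: gotonpohon
Domirish 'gotonpohon' matches the loan outcome 'gotonpohon', not the inherited 'kotompofon' — it skipped the early Domirish changes, so it was borrowed from Patunan.

borrowed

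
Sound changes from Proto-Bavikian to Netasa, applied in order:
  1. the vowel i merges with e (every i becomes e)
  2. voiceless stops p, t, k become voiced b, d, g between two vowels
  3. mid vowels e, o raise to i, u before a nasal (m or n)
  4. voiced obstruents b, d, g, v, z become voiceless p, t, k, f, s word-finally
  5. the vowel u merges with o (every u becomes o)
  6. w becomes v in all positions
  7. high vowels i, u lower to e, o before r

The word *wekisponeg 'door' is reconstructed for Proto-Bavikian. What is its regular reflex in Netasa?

vegesponek

Netasa: *wekisponeg
  wekisponeg → wekesponeg   [vowel merger]
  wekesponeg → wegesponeg   [intervocalic voicing]
  wegesponeg → wegespuneg   [pre-nasal raising]
  wegespuneg → wegespunek   [final devoicing]
  wegespunek → wegesponek   [vowel merger]
  wegesponek → vegesponek   [unconditioned shift]
  vegesponek (rule 7 does not apply)
  giving Netasa vegesponek.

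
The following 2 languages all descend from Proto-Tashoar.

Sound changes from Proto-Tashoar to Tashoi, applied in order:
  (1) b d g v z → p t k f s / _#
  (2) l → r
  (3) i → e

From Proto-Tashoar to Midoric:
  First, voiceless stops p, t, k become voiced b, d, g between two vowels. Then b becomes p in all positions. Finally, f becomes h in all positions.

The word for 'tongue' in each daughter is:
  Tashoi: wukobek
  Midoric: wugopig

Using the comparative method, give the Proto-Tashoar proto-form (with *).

*wukobig

Position 6: Tashoi has e, Midoric has i. Midoric preserves i here (none of its changes turn any other segment into i), so the proto-segment is *i.
Position 3: Tashoi has k, Midoric has g. Taking the neighbouring segments as reconstructed: Tashoi k can only go back to *k; Midoric g could go back to *k or *g — the one source consistent with every daughter is *k.
This points to *wukobig. Verify forward in each daughter:
Tashoi: start from *wukobig.
  rule 1 (final devoicing): wukobig → wukobik
  rule 2: no change — wukobik
  rule 3 (vowel merger): wukobik → wukobek
  ⇒ Tashoi wukobek
Midoric: *wukobig > wugobig > wugopig  (by intervocalic voicing, unconditioned shift)
No other proto-form is consistent with every reflex, so the reconstruction is *wukobig.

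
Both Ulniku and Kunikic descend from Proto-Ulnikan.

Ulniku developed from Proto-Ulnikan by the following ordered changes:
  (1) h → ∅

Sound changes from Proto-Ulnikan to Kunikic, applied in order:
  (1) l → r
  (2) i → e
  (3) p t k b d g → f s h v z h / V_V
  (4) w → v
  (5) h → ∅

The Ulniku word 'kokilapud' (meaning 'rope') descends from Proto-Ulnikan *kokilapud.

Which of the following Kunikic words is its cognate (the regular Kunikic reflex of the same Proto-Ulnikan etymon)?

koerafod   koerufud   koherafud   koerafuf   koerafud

Kunikic: *kokilapud > kokirapud > kokerapud > koherafud > koerafud  (by unconditioned shift, vowel merger, intervocalic lenition, h-loss)

koerafud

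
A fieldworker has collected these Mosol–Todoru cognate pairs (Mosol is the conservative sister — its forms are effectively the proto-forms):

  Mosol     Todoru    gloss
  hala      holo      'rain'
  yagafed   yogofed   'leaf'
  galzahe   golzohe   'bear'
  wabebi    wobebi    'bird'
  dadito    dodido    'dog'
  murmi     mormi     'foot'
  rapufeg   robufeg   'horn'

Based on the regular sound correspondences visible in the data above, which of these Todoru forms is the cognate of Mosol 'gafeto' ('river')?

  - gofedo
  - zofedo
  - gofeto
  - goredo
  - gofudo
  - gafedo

gofedo

yagafed ~ yogofed — Mosol a corresponds to Todoru o after a consonant, before a labial obstruent.
dadito ~ dodido — Mosol t corresponds to Todoru d between vowels (before a back vowel).
Applying these to Mosol 'gafeto':
  gafeto → gofeto   (a→o after a consonant, before a labial obstruent)
  gofeto → gofedo   (t→d between vowels (before a back vowel))
So the Todoru cognate is 'gofedo'.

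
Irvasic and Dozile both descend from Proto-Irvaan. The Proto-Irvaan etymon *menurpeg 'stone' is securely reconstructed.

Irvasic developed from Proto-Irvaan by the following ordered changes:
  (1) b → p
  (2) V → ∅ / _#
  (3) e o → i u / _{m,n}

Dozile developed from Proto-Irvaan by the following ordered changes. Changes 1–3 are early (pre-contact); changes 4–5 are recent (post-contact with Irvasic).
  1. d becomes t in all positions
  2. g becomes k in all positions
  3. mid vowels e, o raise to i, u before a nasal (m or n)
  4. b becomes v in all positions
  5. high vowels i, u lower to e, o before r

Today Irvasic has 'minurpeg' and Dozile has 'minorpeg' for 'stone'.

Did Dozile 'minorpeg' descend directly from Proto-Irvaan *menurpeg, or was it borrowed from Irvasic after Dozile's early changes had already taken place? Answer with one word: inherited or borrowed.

If inherited, *menurpeg would pass through all of Dozile's changes:
Dozile: start from *menurpeg.
  rule 1: no change — menurpeg
  rule 2 (unconditioned shift): menurpeg → menurpek
  rule 3 (pre-nasal raising): menurpek → minurpek
  rule 4: no change — minurpek
  rule 5 (pre-rhotic lowering): minurpek → minorpek
  ⇒ Dozile minorpek
If borrowed from Irvasic 'minurpeg' after the early changes, it would undergo only the recent ones:
  rule 4 (unconditioned shift): no change (minurpeg)
  rule 5 (pre-rhotic lowering): minurpeg → minorpeg
  ⇒ as a loan: minorpeg
Dozile 'minorpeg' matches the loan outcome 'minorpeg', not the inherited 'minorpek' — it skipped the early Dozile changes, so it was borrowed from Irvasic.

borrowed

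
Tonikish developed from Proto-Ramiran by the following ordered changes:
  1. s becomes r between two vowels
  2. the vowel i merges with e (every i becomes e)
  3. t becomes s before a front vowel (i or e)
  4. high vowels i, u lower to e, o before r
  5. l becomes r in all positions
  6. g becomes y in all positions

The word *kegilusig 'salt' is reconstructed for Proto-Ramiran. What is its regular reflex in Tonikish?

keyerorey

Tonikish: start from *kegilusig.
  rule 1 (rhotacism): kegilusig → kegilurig
  rule 2 (vowel merger): kegilurig → kegelureg
  rule 3: no change — kegelureg
  rule 4 (pre-rhotic lowering): kegelureg → kegeloreg
  rule 5 (unconditioned shift): kegeloreg → kegeroreg
  rule 6 (unconditioned shift): kegeroreg → keyerorey
  ⇒ Tonikish keyerorey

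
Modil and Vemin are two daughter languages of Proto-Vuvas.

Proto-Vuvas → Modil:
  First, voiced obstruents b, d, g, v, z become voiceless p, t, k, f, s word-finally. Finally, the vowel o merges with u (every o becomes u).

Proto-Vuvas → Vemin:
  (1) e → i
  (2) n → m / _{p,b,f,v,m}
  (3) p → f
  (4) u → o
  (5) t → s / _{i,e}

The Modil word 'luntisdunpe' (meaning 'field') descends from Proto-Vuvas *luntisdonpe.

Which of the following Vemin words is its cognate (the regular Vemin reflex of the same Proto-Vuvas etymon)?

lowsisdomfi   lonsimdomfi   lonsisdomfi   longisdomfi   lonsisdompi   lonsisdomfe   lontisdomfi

lonsisdomfi

Vemin: *luntisdonpe > luntisdonpi > luntisdompi > luntisdomfi > lontisdomfi > lonsisdomfi  (by vowel merger, nasal place assimilation, unconditioned shift, vowel merger, palatalisation)
Only 'lonsisdomfi' matches the regular Vemin development of *luntisdonpe.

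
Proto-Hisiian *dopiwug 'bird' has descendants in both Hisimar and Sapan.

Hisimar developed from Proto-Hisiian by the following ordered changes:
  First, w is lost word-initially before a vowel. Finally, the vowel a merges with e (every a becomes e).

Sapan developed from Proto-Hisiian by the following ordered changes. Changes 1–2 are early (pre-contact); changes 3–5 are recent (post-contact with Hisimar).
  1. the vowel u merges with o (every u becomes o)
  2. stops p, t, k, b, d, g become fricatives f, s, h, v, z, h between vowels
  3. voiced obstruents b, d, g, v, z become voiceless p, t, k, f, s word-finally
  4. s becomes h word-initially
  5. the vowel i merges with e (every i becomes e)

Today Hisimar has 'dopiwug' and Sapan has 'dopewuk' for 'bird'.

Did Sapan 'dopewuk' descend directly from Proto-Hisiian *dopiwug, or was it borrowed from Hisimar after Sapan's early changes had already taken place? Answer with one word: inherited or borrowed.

borrowed

If inherited, *dopiwug would pass through all of Sapan's changes:
Sapan: start from *dopiwug.
  rule 1 (vowel merger): dopiwug → dopiwog
  rule 2 (intervocalic lenition): dopiwog → dofiwog
  rule 3 (final devoicing): dofiwog → dofiwok
  rule 4: no change — dofiwok
  rule 5 (vowel merger): dofiwok → dofewok
  ⇒ Sapan dofewok
If borrowed from Hisimar 'dopiwug' after the early changes, it would undergo only the recent ones:
  rule 3 (final devoicing): dopiwug → dopiwuk
  rule 4 (debuccalisation): no change (dopiwuk)
  rule 5 (vowel merger): dopiwuk → dopewuk
  ⇒ as a loan: dopewuk
Sapan 'dopewuk' matches the loan outcome 'dopewuk', not the inherited 'dofewok' — it skipped the early Sapan changes, so it was borrowed from Hisimar.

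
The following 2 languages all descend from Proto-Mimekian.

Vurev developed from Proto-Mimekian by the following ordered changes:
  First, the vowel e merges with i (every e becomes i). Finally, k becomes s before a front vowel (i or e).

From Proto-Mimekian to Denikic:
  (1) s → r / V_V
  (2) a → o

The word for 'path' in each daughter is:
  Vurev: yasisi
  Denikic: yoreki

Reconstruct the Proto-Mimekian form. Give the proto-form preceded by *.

Position 4: Vurev has i, Denikic has e. Denikic preserves e here (none of its changes turn any other segment into e), so the proto-segment is *e.
Position 5: Vurev has s, Denikic has k. Denikic preserves k here (none of its changes turn any other segment into k), so the proto-segment is *k.
Continuing position by position gives *yaseki; check it forward:
Vurev: *yaseki
  yaseki → yasiki   [vowel merger]
  yasiki → yasisi   [palatalisation]
  giving Vurev yasisi.
Denikic: *yaseki > yareki > yoreki  (by rhotacism, vowel merger)
Only *yaseki yields all of Vurev yasisi, Denikic yoreki.

*yaseki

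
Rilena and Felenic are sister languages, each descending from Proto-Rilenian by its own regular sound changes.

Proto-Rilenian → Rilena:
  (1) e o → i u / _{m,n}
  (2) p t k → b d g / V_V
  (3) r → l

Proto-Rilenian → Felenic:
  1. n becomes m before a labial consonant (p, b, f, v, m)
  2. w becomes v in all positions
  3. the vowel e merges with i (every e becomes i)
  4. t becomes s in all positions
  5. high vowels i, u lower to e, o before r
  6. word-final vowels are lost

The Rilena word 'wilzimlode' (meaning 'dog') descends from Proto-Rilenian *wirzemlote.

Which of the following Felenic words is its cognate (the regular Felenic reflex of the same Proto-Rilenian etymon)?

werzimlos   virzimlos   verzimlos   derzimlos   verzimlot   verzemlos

verzimlos

Felenic: *wirzemlote > virzemlote > virzimloti > virzimlosi > verzimlosi > verzimlos  (by unconditioned shift, vowel merger, unconditioned shift, pre-rhotic lowering, apocope)
Only 'verzimlos' matches the regular Felenic development of *wirzemlote.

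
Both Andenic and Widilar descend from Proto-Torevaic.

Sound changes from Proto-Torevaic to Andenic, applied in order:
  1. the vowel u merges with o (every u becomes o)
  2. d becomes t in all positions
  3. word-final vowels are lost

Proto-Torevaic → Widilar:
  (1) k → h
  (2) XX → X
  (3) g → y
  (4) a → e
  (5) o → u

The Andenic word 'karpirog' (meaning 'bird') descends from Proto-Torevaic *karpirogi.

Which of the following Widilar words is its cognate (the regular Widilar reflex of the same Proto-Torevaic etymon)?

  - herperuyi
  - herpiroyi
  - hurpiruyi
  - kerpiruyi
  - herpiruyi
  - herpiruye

Widilar: *karpirogi
  karpirogi → harpirogi   [unconditioned shift]
  harpirogi (rule 2 does not apply)
  harpirogi → harpiroyi   [unconditioned shift]
  harpiroyi → herpiroyi   [vowel merger]
  herpiroyi → herpiruyi   [vowel merger]
  giving Widilar herpiruyi.
Among the options, 'herpiruyi' alone shows every Widilar change applied in order.

herpiruyi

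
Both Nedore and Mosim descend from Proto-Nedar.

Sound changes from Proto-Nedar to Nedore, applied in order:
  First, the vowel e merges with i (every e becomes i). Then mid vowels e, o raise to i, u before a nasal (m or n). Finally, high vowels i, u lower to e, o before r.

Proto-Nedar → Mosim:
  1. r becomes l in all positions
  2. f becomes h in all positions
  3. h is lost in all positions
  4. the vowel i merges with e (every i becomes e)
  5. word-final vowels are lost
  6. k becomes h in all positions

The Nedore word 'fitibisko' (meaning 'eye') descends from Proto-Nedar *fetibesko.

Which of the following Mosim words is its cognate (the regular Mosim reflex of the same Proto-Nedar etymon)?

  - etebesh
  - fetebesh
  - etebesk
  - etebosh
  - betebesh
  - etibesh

etebesh

Mosim: *fetibesko > hetibesko > etibesko > etebesko > etebesk > etebesh  (by unconditioned shift, h-loss, vowel merger, apocope, unconditioned shift)
The other candidates each miss or misapply at least one Mosim change.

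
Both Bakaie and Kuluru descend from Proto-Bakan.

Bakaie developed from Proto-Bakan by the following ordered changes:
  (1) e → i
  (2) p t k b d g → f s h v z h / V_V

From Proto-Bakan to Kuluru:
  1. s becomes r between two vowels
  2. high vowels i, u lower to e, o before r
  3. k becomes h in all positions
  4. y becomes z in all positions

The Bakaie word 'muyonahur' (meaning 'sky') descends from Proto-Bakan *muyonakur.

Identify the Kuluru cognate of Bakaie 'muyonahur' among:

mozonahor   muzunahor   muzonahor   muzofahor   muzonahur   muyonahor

Kuluru: *muyonakur
  muyonakur (rule 1 does not apply)
  muyonakur → muyonakor   [pre-rhotic lowering]
  muyonakor → muyonahor   [unconditioned shift]
  muyonahor → muzonahor   [unconditioned shift]
  giving Kuluru muzonahor.
The other candidates each miss or misapply at least one Kuluru change.

muzonahor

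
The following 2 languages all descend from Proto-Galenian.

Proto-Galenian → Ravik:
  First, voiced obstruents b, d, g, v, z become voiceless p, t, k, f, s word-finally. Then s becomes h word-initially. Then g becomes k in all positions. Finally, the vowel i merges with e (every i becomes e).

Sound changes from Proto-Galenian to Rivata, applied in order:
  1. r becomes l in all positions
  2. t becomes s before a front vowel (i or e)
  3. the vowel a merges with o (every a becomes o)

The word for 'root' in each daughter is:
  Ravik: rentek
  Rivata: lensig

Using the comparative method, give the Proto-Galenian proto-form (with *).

*rentig

Position 5: Ravik has e, Rivata has i. Rivata preserves i here (none of its changes turn any other segment into i), so the proto-segment is *i.
Position 1: Ravik has r, Rivata has l. Ravik preserves r here (none of its changes turn any other segment into r), so the proto-segment is *r.
Position 4: Ravik has t, Rivata has s. Taking the neighbouring segments as reconstructed: Ravik t can only go back to *t; Rivata s could go back to *t or *s — the one source consistent with every daughter is *t.
This points to *rentig. Verify forward in each daughter:
Ravik: *rentig
  rentig → rentik   [final devoicing]
  rentik (rule 2 does not apply)
  rentik (rule 3 does not apply)
  rentik → rentek   [vowel merger]
  giving Ravik rentek.
Rivata: start from *rentig.
  rule 1 (unconditioned shift): rentig → lentig
  rule 2 (palatalisation): lentig → lensig
  rule 3: no change — lensig
  ⇒ Rivata lensig
*rentig is the unique common source.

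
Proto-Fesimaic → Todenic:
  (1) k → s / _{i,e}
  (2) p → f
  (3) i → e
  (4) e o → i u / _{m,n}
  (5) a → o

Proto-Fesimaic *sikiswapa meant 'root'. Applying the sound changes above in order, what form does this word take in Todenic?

seseswofo

Todenic: start from *sikiswapa.
  rule 1 (palatalisation): sikiswapa → sisiswapa
  rule 2 (unconditioned shift): sisiswapa → sisiswafa
  rule 3 (vowel merger): sisiswafa → seseswafa
  rule 4: no change — seseswafa
  rule 5 (vowel merger): seseswafa → seseswofo
  ⇒ Todenic seseswofo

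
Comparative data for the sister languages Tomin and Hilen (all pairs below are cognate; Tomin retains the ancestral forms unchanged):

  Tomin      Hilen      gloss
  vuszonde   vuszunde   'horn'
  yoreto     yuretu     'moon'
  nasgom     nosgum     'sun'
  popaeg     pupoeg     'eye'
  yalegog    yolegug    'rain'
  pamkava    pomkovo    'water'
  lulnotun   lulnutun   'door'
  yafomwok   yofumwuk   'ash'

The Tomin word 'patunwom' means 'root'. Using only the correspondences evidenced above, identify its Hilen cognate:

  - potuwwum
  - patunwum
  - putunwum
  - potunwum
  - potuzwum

nasgom ~ nosgum, yalegog ~ yolegug — Tomin a corresponds to Hilen o after a consonant, before a consonant other than r, m, n, p, b, f, v.
nasgom ~ nosgum, yafomwok ~ yofumwuk — Tomin o corresponds to Hilen u after a consonant, before a nasal.
Applying these to Tomin 'patunwom':
  patunwom → potunwom   (a→o after a consonant, before a consonant other than r, m, n, p, b, f, v)
  potunwom → potunwum   (o→u after a consonant, before a nasal)
So the Hilen cognate is 'potunwum'.

potunwum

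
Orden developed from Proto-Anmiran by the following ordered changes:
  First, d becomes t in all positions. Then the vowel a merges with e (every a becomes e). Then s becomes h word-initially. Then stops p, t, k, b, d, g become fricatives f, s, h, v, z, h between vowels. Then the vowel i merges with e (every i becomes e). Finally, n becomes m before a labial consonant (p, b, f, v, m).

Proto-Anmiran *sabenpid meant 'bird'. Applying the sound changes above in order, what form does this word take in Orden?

hevempet

Orden: *sabenpid
  sabenpid → sabenpit   [unconditioned shift]
  sabenpit → sebenpit   [vowel merger]
  sebenpit → hebenpit   [debuccalisation]
  hebenpit → hevenpit   [intervocalic lenition]
  hevenpit → hevenpet   [vowel merger]
  hevenpet → hevempet   [nasal place assimilation]
  giving Orden hevempet.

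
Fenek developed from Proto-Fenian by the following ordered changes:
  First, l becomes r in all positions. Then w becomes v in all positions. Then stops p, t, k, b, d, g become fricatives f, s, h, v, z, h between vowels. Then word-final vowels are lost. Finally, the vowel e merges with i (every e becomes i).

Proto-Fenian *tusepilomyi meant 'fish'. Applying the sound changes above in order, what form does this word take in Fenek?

Fenek: start from *tusepilomyi.
  rule 1 (unconditioned shift): tusepilomyi → tusepiromyi
  rule 2: no change — tusepiromyi
  rule 3 (intervocalic lenition): tusepiromyi → tusefiromyi
  rule 4 (apocope): tusefiromyi → tusefiromy
  rule 5 (vowel merger): tusefiromy → tusifiromy
  ⇒ Fenek tusifiromy

tusifiromy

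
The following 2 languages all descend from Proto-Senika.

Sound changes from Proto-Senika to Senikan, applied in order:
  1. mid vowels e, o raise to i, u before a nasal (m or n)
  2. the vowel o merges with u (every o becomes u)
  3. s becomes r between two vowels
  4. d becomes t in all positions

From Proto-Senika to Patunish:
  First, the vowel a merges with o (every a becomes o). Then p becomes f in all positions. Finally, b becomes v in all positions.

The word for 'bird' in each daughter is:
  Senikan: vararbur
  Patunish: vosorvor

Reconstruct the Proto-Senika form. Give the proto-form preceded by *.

*vasarbor

Position 2: Senikan has a, Patunish has o. Senikan preserves a here (none of its changes turn any other segment into a), so the proto-segment is *a.
Position 3: Senikan has r, Patunish has s. Patunish preserves s here (none of its changes turn any other segment into s), so the proto-segment is *s.
Position 6: Senikan has b, Patunish has v. Senikan preserves b here (none of its changes turn any other segment into b), so the proto-segment is *b.
This points to *vasarbor. Verify forward in each daughter:
Senikan: start from *vasarbor.
  rule 1: no change — vasarbor
  rule 2 (vowel merger): vasarbor → vasarbur
  rule 3 (rhotacism): vasarbur → vararbur
  rule 4: no change — vararbur
  ⇒ Senikan vararbur
Patunish: *vasarbor
  vasarbor → vosorbor   [vowel merger]
  vosorbor (rule 2 does not apply)
  vosorbor → vosorvor   [unconditioned shift]
  giving Patunish vosorvor.
No other proto-form is consistent with every reflex, so the reconstruction is *vasarbor.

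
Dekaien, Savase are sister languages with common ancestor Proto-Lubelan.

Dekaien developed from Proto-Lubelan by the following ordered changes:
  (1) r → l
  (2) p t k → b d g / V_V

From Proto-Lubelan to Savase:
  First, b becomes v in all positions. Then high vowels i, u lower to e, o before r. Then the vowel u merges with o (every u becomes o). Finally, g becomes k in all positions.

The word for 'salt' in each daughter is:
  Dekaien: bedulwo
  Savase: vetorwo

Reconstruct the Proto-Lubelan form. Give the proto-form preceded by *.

*beturwo

Position 1: Dekaien has b, Savase has v. Taking the neighbouring segments as reconstructed: Dekaien b can only go back to *b; Savase v could go back to *b or *v — the one source consistent with every daughter is *b.
Position 5: Dekaien has l, Savase has r. Savase preserves r here (none of its changes turn any other segment into r), so the proto-segment is *r.
Verify the candidate proto-form against each daughter:
Dekaien: start from *beturwo.
  rule 1 (unconditioned shift): beturwo → betulwo
  rule 2 (intervocalic voicing): betulwo → bedulwo
  ⇒ Dekaien bedulwo
Savase: *beturwo
  beturwo → veturwo   [unconditioned shift]
  veturwo → vetorwo   [pre-rhotic lowering]
  vetorwo (rule 3 does not apply)
  vetorwo (rule 4 does not apply)
  giving Savase vetorwo.
No other proto-form is consistent with every reflex, so the reconstruction is *beturwo.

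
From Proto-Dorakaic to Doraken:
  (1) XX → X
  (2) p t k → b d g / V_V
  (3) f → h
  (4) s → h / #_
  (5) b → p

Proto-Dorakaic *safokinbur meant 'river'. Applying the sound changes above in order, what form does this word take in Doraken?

Doraken: *safokinbur
  safokinbur (rule 1 does not apply)
  safokinbur → safoginbur   [intervocalic voicing]
  safoginbur → sahoginbur   [unconditioned shift]
  sahoginbur → hahoginbur   [debuccalisation]
  hahoginbur → hahoginpur   [unconditioned shift]
  giving Doraken hahoginpur.

hahoginpur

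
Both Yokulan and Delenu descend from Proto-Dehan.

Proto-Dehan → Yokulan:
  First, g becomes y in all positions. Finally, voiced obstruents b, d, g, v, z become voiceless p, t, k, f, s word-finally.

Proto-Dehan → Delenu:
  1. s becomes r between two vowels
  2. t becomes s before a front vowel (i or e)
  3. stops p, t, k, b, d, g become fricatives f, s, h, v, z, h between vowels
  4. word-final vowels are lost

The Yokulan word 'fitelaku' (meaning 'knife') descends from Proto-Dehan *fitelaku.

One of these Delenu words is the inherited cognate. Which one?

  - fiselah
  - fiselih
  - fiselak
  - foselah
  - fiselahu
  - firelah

Delenu: start from *fitelaku.
  rule 1: no change — fitelaku
  rule 2 (palatalisation): fitelaku → fiselaku
  rule 3 (intervocalic lenition): fiselaku → fiselahu
  rule 4 (apocope): fiselahu → fiselah
  ⇒ Delenu fiselah
Only 'fiselah' matches the regular Delenu development of *fitelaku.

fiselah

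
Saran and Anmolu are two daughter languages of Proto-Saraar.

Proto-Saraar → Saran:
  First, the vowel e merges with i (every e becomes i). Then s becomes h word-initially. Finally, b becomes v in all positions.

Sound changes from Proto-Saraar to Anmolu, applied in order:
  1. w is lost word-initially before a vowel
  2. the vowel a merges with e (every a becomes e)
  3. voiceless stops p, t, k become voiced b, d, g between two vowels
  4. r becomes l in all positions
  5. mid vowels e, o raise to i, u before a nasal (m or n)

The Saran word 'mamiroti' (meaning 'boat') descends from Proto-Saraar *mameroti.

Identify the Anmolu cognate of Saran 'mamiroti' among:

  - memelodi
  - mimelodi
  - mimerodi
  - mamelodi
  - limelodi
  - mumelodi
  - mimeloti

Anmolu: *mameroti
  mameroti (rule 1 does not apply)
  mameroti → memeroti   [vowel merger]
  memeroti → memerodi   [intervocalic voicing]
  memerodi → memelodi   [unconditioned shift]
  memelodi → mimelodi   [pre-nasal raising]
  giving Anmolu mimelodi.
Only 'mimelodi' matches the regular Anmolu development of *mameroti.

mimelodi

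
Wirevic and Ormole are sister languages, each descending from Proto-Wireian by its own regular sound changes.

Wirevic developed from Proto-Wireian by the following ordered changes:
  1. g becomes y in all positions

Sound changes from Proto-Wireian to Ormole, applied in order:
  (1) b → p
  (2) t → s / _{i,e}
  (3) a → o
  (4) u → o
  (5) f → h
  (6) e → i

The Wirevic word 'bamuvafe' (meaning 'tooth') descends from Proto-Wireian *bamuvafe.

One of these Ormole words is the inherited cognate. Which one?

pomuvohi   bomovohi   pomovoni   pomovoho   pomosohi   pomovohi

pomovohi

Ormole: *bamuvafe
  bamuvafe → pamuvafe   [unconditioned shift]
  pamuvafe (rule 2 does not apply)
  pamuvafe → pomuvofe   [vowel merger]
  pomuvofe → pomovofe   [vowel merger]
  pomovofe → pomovohe   [unconditioned shift]
  pomovohe → pomovohi   [vowel merger]
  giving Ormole pomovohi.
The other candidates each miss or misapply at least one Ormole change.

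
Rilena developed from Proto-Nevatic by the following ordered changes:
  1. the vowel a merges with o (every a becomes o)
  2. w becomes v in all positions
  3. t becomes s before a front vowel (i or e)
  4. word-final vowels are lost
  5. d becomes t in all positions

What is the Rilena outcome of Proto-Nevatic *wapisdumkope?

vopistumkop

Rilena: *wapisdumkope > wopisdumkope > vopisdumkope > vopisdumkop > vopistumkop  (by vowel merger, unconditioned shift, apocope, unconditioned shift)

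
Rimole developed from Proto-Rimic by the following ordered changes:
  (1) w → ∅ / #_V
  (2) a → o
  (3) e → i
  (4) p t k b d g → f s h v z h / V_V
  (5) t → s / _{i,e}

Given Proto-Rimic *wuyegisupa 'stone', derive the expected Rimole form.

uyihisufo

Rimole: *wuyegisupa > uyegisupa > uyegisupo > uyigisupo > uyihisufo  (by glide loss, vowel merger, vowel merger, intervocalic lenition)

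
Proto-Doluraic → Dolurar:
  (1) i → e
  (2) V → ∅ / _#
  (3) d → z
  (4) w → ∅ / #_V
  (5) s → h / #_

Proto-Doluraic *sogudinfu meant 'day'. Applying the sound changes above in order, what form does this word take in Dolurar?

hoguzenf

Dolurar: start from *sogudinfu.
  rule 1 (vowel merger): sogudinfu → sogudenfu
  rule 2 (apocope): sogudenfu → sogudenf
  rule 3 (unconditioned shift): sogudenf → soguzenf
  rule 4: no change — soguzenf
  rule 5 (debuccalisation): soguzenf → hoguzenf
  ⇒ Dolurar hoguzenf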